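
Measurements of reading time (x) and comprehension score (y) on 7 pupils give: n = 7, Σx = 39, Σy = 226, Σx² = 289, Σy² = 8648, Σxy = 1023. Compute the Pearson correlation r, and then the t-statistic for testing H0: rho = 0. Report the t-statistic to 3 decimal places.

S_xy = nΣxy − ΣxΣy = 7·1023 − 39·226 = 7161 − 8814 = -1653
S_xx = nΣx² − (Σx)² = 7·289 − 39² = 2023 − 1521 = 502
S_yy = nΣy² − (Σy)² = 7·8648 − 226² = 60536 − 51076 = 9460
r = S_xy / √(S_xx·S_yy) = -1653 / √(502·9460) = -1653 / √4748920 = -1653 / 2179.2017 = -0.7585
t = r·√(n−2)/√(1−r²) = -0.7585·√5 / √(1−0.575322) = -1.696058 / 0.651673 = -2.603

-2.603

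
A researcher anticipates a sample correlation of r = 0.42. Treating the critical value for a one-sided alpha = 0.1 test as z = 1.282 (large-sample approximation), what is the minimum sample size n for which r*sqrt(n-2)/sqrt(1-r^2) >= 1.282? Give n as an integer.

r√(n−2)/√(1−r²) ≥ 1.282  ⇔  n−2 ≥ (1.282)²·(1−r²)/r²
(1−r²)/r² = (1−0.1764)/0.1764 = 4.6689
n ≥ 2 + 1.643524·4.6689 = 2 + 7.6734 = 9.6734
⌈9.6734⌉ = 10

10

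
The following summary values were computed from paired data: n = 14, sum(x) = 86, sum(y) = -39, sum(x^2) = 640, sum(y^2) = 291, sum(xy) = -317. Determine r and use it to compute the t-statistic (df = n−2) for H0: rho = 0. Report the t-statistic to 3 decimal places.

S_xy = nΣxy − ΣxΣy = 14·(-317) − 86·(-39) = -4438 − (-3354) = -1084
S_xx = nΣx² − (Σx)² = 14·640 − 86² = 8960 − 7396 = 1564
S_yy = nΣy² − (Σy)² = 14·291 − (-39)² = 4074 − 1521 = 2553
r = S_xy / √(S_xx·S_yy) = -1084 / √(1564·2553) = -1084 / √3992892 = -1084 / 1998.2222 = -0.5425
t = r·√(n−2)/√(1−r²) = -0.5425·√12 / √(1−0.294306) = -1.879275 / 0.840056 = -2.237

-2.237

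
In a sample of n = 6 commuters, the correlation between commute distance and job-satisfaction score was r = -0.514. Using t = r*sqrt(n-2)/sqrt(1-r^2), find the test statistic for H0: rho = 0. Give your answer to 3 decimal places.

-1.198

1 − r² = 1 − 0.264196 = 0.735804;  √(1−r²) = 0.857790
√(n−2) = √4 = 2.000000
t = r·√(n−2)/√(1−r²) = -0.514 · 2.000000 / 0.857790 = -1.198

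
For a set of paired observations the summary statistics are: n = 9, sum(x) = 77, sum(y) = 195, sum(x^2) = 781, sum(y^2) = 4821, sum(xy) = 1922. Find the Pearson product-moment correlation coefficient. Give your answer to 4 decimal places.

0.9399

Numerator: nΣxy − (Σx)(Σy) = 9·1922 − (77)(195) = 2283
Denominator: √[(nΣx²−(Σx)²)(nΣy²−(Σy)²)]
  nΣx²−(Σx)² = 9·781 − 5929 = 1100;  nΣy²−(Σy)² = 9·4821 − 38025 = 5364
  √(1100·5364) = √5900400 = 2429.0739
r = 2283 / 2429.0739 = 0.9399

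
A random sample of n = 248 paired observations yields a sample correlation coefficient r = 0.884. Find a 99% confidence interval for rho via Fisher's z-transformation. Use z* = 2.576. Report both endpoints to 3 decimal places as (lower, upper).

(0.842, 0.915)

Fisher z: z_r = atanh(r) = ½·ln((1+0.884)/(1−0.884)) = 1.393781
SE(z) = 1/√(n−3) = 1/√245 = 0.063888
99% ⇒ z* = 2.576; margin = 2.576·0.063888 = 0.164575
CI on z-scale: (1.229206, 1.558356)
Back-transform: tanh(1.229206) = 0.842349, tanh(1.558356) = 0.915154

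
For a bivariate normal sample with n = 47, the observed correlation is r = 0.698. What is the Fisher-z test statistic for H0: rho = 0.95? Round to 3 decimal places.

Fisher z: atanh(0.698) = 0.863390, atanh(0.95) = 1.831781
z = (z_r − z_0)·√(n−3) = (0.863390 − 1.831781)·√44 = -0.968391 · 6.633250 = -6.424

-6.424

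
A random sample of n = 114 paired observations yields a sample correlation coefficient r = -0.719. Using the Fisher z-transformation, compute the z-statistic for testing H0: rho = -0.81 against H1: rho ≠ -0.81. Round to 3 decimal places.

Fisher z: atanh(-0.719) = -0.905572, atanh(-0.81) = -1.127029
z = (z_r − z_0)·√(n−3) = (-0.905572 − (-1.127029))·√111 = 0.221457 · 10.535654 = 2.333

2.333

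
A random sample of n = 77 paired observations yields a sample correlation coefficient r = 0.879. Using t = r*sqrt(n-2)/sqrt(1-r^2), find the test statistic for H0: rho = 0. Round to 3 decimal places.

1 − r² = 1 − 0.772641 = 0.227359;  √(1−r²) = 0.476822
√(n−2) = √75 = 8.660254
t = r·√(n−2)/√(1−r²) = 0.879 · 8.660254 / 0.476822 = 15.965

15.965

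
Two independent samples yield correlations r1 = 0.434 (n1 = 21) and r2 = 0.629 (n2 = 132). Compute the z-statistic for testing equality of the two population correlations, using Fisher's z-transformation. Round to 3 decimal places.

z1 = atanh(0.434) = 0.464814,  z2 = atanh(0.629) = 0.739760
SE = √(1/(n1−3) + 1/(n2−3)) = √(1/18 + 1/129) = √(0.0555556 + 0.0077519) = √0.0633075 = 0.251610
z = (z1 − z2)/SE = (0.464814 − 0.739760) / 0.251610 = -0.274946 / 0.251610 = -1.093

-1.093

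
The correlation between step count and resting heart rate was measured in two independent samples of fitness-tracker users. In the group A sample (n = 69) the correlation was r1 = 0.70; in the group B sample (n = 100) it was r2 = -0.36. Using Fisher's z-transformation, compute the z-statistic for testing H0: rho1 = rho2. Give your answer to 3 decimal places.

7.797

Fisher z-transforms: z1 = atanh(0.70) = 0.867301, z2 = atanh(-0.36) = -0.376886; difference d = 1.244187
Var(d) = 1/66 + 1/97 = 0.0151515 + 0.0103093 = 0.0254608
z = d/√Var(d) = 1.244187 / √0.0254608 = 1.244187 / 0.159564 = 7.797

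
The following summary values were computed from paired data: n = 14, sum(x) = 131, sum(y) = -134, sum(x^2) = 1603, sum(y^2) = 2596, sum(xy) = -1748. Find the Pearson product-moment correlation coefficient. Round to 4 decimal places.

-0.7020

Numerator: nΣxy − (Σx)(Σy) = 14·(-1748) − (131)(-134) = -6918
Denominator: √[(nΣx²−(Σx)²)(nΣy²−(Σy)²)]
  nΣx²−(Σx)² = 14·1603 − 17161 = 5281;  nΣy²−(Σy)² = 14·2596 − 17956 = 18388
  √(5281·18388) = √97107028 = 9854.2898
r = -6918 / 9854.2898 = -0.7020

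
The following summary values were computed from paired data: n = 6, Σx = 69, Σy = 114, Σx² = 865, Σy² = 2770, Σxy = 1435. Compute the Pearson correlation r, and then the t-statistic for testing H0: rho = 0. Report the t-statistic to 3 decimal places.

1.487

S_xy = nΣxy − ΣxΣy = 6·1435 − 69·114 = 8610 − 7866 = 744
S_xx = nΣx² − (Σx)² = 6·865 − 69² = 5190 − 4761 = 429
S_yy = nΣy² − (Σy)² = 6·2770 − 114² = 16620 − 12996 = 3624
r = S_xy / √(S_xx·S_yy) = 744 / √(429·3624) = 744 / √1554696 = 744 / 1246.8745 = 0.5967
t = r·√(n−2)/√(1−r²) = 0.5967·√4 / √(1−0.356051) = 1.193400 / 0.802464 = 1.487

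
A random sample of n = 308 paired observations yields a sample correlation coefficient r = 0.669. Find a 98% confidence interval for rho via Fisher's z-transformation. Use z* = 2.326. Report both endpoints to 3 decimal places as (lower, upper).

(0.589, 0.736)

z_r = atanh(0.669) = 0.808931;  SE = 1/√(n−3) = 1/√305 = 0.057260
z-limits: 0.808931 ± 2.326·0.057260 = 0.808931 ± 0.133187 = [0.675744, 0.942118]
ρ-limits: (tanh 0.675744, tanh 0.942118) = (0.589, 0.736)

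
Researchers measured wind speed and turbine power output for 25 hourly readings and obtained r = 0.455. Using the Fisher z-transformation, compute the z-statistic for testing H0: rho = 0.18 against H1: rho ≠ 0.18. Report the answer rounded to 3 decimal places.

z_r = atanh(0.455) = 0.490988,  z_0 = atanh(0.18) = 0.181983
SE = 1/√(n−3) = 1/√22 = 0.213201
z = (z_r − z_0)/SE = (0.490988 − 0.181983) / 0.213201 = 0.309005 / 0.213201 = 1.449

1.449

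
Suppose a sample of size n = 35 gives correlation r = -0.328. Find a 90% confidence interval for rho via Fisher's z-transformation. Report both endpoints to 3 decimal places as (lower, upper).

(-0.559, -0.050)

z_r = atanh(-0.328) = -0.340585;  SE = 1/√(n−3) = 1/√32 = 0.176777
z-limits: -0.340585 ± 1.645·0.176777 = -0.340585 ± 0.290798 = [-0.631383, -0.049787]
ρ-limits: (tanh -0.631383, tanh -0.049787) = (-0.559, -0.050)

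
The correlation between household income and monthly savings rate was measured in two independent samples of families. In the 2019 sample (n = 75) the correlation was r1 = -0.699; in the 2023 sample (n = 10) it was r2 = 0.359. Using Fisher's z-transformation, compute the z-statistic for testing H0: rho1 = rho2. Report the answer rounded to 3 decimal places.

Fisher z-transforms: z1 = atanh(-0.699) = -0.865342, z2 = atanh(0.359) = 0.375737; difference d = -1.241079
Var(d) = 1/72 + 1/7 = 0.0138889 + 0.1428571 = 0.1567460
z = d/√Var(d) = -1.241079 / √0.1567460 = -1.241079 / 0.395912 = -3.135

-3.135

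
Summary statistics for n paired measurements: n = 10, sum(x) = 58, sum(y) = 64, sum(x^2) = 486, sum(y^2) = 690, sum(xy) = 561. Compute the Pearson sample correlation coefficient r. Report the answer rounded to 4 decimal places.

Numerator: nΣxy − (Σx)(Σy) = 10·561 − (58)(64) = 1898
Denominator: √[(nΣx²−(Σx)²)(nΣy²−(Σy)²)]
  nΣx²−(Σx)² = 10·486 − 3364 = 1496;  nΣy²−(Σy)² = 10·690 − 4096 = 2804
  √(1496·2804) = √4194784 = 2048.1172
r = 1898 / 2048.1172 = 0.9267

0.9267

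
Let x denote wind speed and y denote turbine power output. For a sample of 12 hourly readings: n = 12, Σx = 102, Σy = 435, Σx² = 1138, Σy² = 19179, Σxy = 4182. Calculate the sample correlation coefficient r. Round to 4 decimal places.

S_xy = nΣxy − ΣxΣy = 12·4182 − 102·435 = 50184 − 44370 = 5814
S_xx = nΣx² − (Σx)² = 12·1138 − 102² = 13656 − 10404 = 3252
S_yy = nΣy² − (Σy)² = 12·19179 − 435² = 230148 − 189225 = 40923
r = S_xy / √(S_xx·S_yy) = 5814 / √(3252·40923) = 5814 / √133081596 = 5814 / 11536.0997 = 0.5040

0.5040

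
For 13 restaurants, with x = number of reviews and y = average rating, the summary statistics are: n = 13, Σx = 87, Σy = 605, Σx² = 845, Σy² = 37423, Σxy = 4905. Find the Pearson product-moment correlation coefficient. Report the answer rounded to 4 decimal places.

0.5486

S_xy = nΣxy − ΣxΣy = 13·4905 − 87·605 = 63765 − 52635 = 11130
S_xx = nΣx² − (Σx)² = 13·845 − 87² = 10985 − 7569 = 3416
S_yy = nΣy² − (Σy)² = 13·37423 − 605² = 486499 − 366025 = 120474
r = S_xy / √(S_xx·S_yy) = 11130 / √(3416·120474) = 11130 / √411539184 = 11130 / 20286.4286 = 0.5486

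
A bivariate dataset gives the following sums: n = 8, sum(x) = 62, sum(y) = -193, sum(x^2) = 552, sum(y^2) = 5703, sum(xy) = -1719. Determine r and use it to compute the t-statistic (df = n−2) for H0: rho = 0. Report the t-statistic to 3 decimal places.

-3.458

Numerator: nΣxy − (Σx)(Σy) = 8·(-1719) − (62)(-193) = -1786
Denominator: √[(nΣx²−(Σx)²)(nΣy²−(Σy)²)]
  nΣx²−(Σx)² = 8·552 − 3844 = 572;  nΣy²−(Σy)² = 8·5703 − 37249 = 8375
  √(572·8375) = √4790500 = 2188.7211
r = -1786 / 2188.7211 = -0.8160
t = r·√(n−2)/√(1−r²) = -0.8160·√6 / √(1−0.665856) = -1.998784 / 0.578052 = -3.458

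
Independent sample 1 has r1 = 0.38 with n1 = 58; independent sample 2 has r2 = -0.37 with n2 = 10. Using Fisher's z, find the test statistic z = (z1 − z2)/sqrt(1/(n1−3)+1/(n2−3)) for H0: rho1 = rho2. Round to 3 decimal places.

1.965

Fisher z-transforms: z1 = atanh(0.38) = 0.400060, z2 = atanh(-0.37) = -0.388423; difference d = 0.788483
Var(d) = 1/55 + 1/7 = 0.0181818 + 0.1428571 = 0.1610389
z = d/√Var(d) = 0.788483 / √0.1610389 = 0.788483 / 0.401297 = 1.965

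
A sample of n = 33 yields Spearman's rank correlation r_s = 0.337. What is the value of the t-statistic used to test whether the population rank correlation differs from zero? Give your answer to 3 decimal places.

1.993

1 − r_s² = 1 − 0.113569 = 0.886431;  √(1−r_s²) = 0.941505
√(n−2) = √31 = 5.567764
t = r_s·√(n−2)/√(1−r_s²) = 0.337 · 5.567764 / 0.941505 = 1.993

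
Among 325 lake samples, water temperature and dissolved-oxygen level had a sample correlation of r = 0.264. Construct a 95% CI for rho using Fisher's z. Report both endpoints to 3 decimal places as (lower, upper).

z_r = atanh(0.264) = 0.270403;  SE = 1/√(n−3) = 1/√322 = 0.055728
z-limits: 0.270403 ± 1.960·0.055728 = 0.270403 ± 0.109227 = [0.161176, 0.379630]
ρ-limits: (tanh 0.161176, tanh 0.379630) = (0.160, 0.362)

(0.160, 0.362)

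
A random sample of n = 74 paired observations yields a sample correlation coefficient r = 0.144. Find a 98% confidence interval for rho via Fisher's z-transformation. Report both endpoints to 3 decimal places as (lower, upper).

z_r = atanh(0.144) = 0.145008;  SE = 1/√(n−3) = 1/√71 = 0.118678
z-limits: 0.145008 ± 2.326·0.118678 = 0.145008 ± 0.276045 = [-0.131037, 0.421053]
ρ-limits: (tanh -0.131037, tanh 0.421053) = (-0.130, 0.398)

(-0.130, 0.398)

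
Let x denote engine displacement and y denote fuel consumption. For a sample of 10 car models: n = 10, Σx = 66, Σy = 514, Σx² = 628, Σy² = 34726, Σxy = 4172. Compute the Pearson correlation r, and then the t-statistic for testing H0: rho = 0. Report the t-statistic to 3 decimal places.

2.216

Numerator: nΣxy − (Σx)(Σy) = 10·4172 − (66)(514) = 7796
Denominator: √[(nΣx²−(Σx)²)(nΣy²−(Σy)²)]
  nΣx²−(Σx)² = 10·628 − 4356 = 1924;  nΣy²−(Σy)² = 10·34726 − 264196 = 83064
  √(1924·83064) = √159815136 = 12641.8011
r = 7796 / 12641.8011 = 0.6167
t = r·√(n−2)/√(1−r²) = 0.6167·√8 / √(1−0.380319) = 1.744291 / 0.787198 = 2.216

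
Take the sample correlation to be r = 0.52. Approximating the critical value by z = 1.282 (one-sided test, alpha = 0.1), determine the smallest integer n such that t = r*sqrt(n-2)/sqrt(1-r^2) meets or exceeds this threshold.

r√(n−2)/√(1−r²) ≥ 1.282  ⇔  n−2 ≥ (1.282)²·(1−r²)/r²
(1−r²)/r² = (1−0.2704)/0.2704 = 2.6982
n ≥ 2 + 1.643524·2.6982 = 2 + 4.4346 = 6.4346
⌈6.4346⌉ = 7

7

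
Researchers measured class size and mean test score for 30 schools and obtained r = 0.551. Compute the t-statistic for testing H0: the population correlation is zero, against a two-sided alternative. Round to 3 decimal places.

1 − r² = 1 − 0.303601 = 0.696399;  √(1−r²) = 0.834505
√(n−2) = √28 = 5.291503
t = r·√(n−2)/√(1−r²) = 0.551 · 5.291503 / 0.834505 = 3.494

3.494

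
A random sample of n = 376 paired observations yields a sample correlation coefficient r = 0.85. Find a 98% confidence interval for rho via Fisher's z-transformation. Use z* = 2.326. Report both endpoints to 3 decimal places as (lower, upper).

z_r = atanh(0.85) = 1.256153;  SE = 1/√(n−3) = 1/√373 = 0.051778
z-limits: 1.256153 ± 2.326·0.051778 = 1.256153 ± 0.120436 = [1.135717, 1.376589]
ρ-limits: (tanh 1.135717, tanh 1.376589) = (0.813, 0.880)

(0.813, 0.880)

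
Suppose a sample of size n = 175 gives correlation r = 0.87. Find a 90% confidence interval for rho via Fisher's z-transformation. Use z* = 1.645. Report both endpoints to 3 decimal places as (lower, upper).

(0.836, 0.897)

Fisher z: z_r = atanh(r) = ½·ln((1+0.87)/(1−0.87)) = 1.333080
SE(z) = 1/√(n−3) = 1/√172 = 0.076249
90% ⇒ z* = 1.645; margin = 1.645·0.076249 = 0.125430
CI on z-scale: (1.207650, 1.458510)
Back-transform: tanh(1.207650) = 0.835973, tanh(1.458510) = 0.897363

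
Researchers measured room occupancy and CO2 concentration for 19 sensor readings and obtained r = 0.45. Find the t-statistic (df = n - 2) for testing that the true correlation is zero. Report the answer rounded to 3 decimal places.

t = r·√(n−2) / √(1−r²) with r = 0.45, n = 19
  = 0.45·√17 / √(1 − 0.2025)
  = 0.45·4.123106 / 0.893029
  = 1.855398 / 0.893029 = 2.078

2.078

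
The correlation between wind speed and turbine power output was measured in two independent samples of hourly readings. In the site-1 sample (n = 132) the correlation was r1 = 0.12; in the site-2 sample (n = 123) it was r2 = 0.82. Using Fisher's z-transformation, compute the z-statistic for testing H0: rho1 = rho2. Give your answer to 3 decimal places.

Fisher z-transforms: z1 = atanh(0.12) = 0.120581, z2 = atanh(0.82) = 1.156817; difference d = -1.036236
Var(d) = 1/129 + 1/120 = 0.0077519 + 0.0083333 = 0.0160852
z = d/√Var(d) = -1.036236 / √0.0160852 = -1.036236 / 0.126827 = -8.170

-8.170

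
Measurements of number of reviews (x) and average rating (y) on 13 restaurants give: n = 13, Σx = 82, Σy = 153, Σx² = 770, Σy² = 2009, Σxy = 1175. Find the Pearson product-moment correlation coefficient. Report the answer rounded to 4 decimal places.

0.9148

Numerator: nΣxy − (Σx)(Σy) = 13·1175 − (82)(153) = 2729
Denominator: √[(nΣx²−(Σx)²)(nΣy²−(Σy)²)]
  nΣx²−(Σx)² = 13·770 − 6724 = 3286;  nΣy²−(Σy)² = 13·2009 − 23409 = 2708
  √(3286·2708) = √8898488 = 2983.0334
r = 2729 / 2983.0334 = 0.9148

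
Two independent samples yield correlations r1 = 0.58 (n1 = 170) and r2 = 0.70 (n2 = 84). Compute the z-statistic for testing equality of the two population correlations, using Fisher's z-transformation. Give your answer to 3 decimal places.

-1.513

Fisher z-transforms: z1 = atanh(0.58) = 0.662463, z2 = atanh(0.70) = 0.867301; difference d = -0.204838
Var(d) = 1/167 + 1/81 = 0.0059880 + 0.0123457 = 0.0183337
z = d/√Var(d) = -0.204838 / √0.0183337 = -0.204838 / 0.135402 = -1.513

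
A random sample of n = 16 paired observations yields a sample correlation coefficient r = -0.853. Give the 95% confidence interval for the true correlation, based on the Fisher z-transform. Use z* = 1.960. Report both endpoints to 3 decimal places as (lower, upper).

(-0.948, -0.619)

z_r = atanh(-0.853) = -1.267064;  SE = 1/√(n−3) = 1/√13 = 0.277350
z-limits: -1.267064 ± 1.960·0.277350 = -1.267064 ± 0.543606 = [-1.810670, -0.723458]
ρ-limits: (tanh -1.810670, tanh -0.723458) = (-0.948, -0.619)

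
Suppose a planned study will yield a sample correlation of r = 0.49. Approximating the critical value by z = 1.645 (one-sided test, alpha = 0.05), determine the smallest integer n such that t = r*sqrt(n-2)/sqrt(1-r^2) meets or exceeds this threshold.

Need r·√(n−2)/√(1−r²) ≥ 1.645
√(n−2) ≥ 1.645·√(1−0.2401) / 0.49 = 1.645·0.871722 / 0.49 = 2.9265
n−2 ≥ 8.5644  ⇒  n ≥ 10.5644
Smallest integer n = 11

11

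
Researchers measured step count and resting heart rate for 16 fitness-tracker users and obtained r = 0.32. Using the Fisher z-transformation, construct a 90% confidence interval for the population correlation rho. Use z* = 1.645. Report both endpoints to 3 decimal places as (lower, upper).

Fisher z: z_r = atanh(r) = ½·ln((1+0.32)/(1−0.32)) = 0.331647
SE(z) = 1/√(n−3) = 1/√13 = 0.277350
90% ⇒ z* = 1.645; margin = 1.645·0.277350 = 0.456241
CI on z-scale: (-0.124594, 0.787888)
Back-transform: tanh(-0.124594) = -0.123953, tanh(0.787888) = 0.657211

(-0.124, 0.657)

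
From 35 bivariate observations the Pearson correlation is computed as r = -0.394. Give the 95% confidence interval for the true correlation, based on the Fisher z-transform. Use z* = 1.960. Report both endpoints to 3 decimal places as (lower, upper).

(-0.643, -0.070)

Fisher z: z_r = atanh(r) = ½·ln((1+(-0.394))/(1−(-0.394))) = -0.416526
SE(z) = 1/√(n−3) = 1/√32 = 0.176777
95% ⇒ z* = 1.960; margin = 1.960·0.176777 = 0.346483
CI on z-scale: (-0.763009, -0.070043)
Back-transform: tanh(-0.763009) = -0.642846, tanh(-0.070043) = -0.069929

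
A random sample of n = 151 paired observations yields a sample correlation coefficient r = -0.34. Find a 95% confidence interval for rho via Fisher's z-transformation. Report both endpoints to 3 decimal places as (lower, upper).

(-0.474, -0.191)

z_r = atanh(-0.34) = -0.354093;  SE = 1/√(n−3) = 1/√148 = 0.082199
z-limits: -0.354093 ± 1.960·0.082199 = -0.354093 ± 0.161110 = [-0.515203, -0.192983]
ρ-limits: (tanh -0.515203, tanh -0.192983) = (-0.474, -0.191)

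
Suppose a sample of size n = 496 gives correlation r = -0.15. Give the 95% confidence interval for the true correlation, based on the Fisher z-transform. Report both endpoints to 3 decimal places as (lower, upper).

(-0.235, -0.063)

z_r = atanh(-0.15) = -0.151140;  SE = 1/√(n−3) = 1/√493 = 0.045038
z-limits: -0.151140 ± 1.960·0.045038 = -0.151140 ± 0.088274 = [-0.239414, -0.062866]
ρ-limits: (tanh -0.239414, tanh -0.062866) = (-0.235, -0.063)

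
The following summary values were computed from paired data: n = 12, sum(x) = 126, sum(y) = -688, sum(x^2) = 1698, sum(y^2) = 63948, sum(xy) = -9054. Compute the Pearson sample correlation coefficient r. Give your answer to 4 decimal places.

-0.6037

S_xy = nΣxy − ΣxΣy = 12·(-9054) − 126·(-688) = -108648 − (-86688) = -21960
S_xx = nΣx² − (Σx)² = 12·1698 − 126² = 20376 − 15876 = 4500
S_yy = nΣy² − (Σy)² = 12·63948 − (-688)² = 767376 − 473344 = 294032
r = S_xy / √(S_xx·S_yy) = -21960 / √(4500·294032) = -21960 / √1323144000 = -21960 / 36375.0464 = -0.6037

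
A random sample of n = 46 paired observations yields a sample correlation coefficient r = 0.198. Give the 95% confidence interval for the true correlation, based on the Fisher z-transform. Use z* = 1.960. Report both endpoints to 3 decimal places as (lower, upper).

(-0.098, 0.462)

Fisher z: z_r = atanh(r) = ½·ln((1+0.198)/(1−0.198)) = 0.200650
SE(z) = 1/√(n−3) = 1/√43 = 0.152499
95% ⇒ z* = 1.960; margin = 1.960·0.152499 = 0.298898
CI on z-scale: (-0.098248, 0.499548)
Back-transform: tanh(-0.098248) = -0.097933, tanh(0.499548) = 0.461762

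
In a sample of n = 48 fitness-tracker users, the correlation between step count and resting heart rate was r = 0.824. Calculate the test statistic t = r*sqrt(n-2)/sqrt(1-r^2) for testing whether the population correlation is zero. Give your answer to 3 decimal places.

9.864

t = r·√(n−2) / √(1−r²) with r = 0.824, n = 48
  = 0.824·√46 / √(1 − 0.678976)
  = 0.824·6.782330 / 0.566590
  = 5.588640 / 0.566590 = 9.864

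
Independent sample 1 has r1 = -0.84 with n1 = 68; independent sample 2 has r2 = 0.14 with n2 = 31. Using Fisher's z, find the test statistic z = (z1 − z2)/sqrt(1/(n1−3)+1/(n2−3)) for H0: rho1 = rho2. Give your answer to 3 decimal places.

Fisher z-transforms: z1 = atanh(-0.84) = -1.221174, z2 = atanh(0.14) = 0.140926; difference d = -1.362100
Var(d) = 1/65 + 1/28 = 0.0153846 + 0.0357143 = 0.0510989
z = d/√Var(d) = -1.362100 / √0.0510989 = -1.362100 / 0.226051 = -6.026

-6.026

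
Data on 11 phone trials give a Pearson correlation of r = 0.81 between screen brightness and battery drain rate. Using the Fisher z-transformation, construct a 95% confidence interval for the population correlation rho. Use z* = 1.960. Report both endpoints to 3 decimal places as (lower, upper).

(0.409, 0.949)

Fisher z: z_r = atanh(r) = ½·ln((1+0.81)/(1−0.81)) = 1.127029
SE(z) = 1/√(n−3) = 1/√8 = 0.353553
95% ⇒ z* = 1.960; margin = 1.960·0.353553 = 0.692964
CI on z-scale: (0.434065, 1.819993)
Back-transform: tanh(0.434065) = 0.408713, tanh(1.819993) = 0.948838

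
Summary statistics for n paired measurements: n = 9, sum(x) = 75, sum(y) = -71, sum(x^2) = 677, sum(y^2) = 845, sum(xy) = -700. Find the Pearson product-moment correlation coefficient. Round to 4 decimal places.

-0.8901

S_xy = nΣxy − ΣxΣy = 9·(-700) − 75·(-71) = -6300 − (-5325) = -975
S_xx = nΣx² − (Σx)² = 9·677 − 75² = 6093 − 5625 = 468
S_yy = nΣy² − (Σy)² = 9·845 − (-71)² = 7605 − 5041 = 2564
r = S_xy / √(S_xx·S_yy) = -975 / √(468·2564) = -975 / √1199952 = -975 / 1095.4232 = -0.8901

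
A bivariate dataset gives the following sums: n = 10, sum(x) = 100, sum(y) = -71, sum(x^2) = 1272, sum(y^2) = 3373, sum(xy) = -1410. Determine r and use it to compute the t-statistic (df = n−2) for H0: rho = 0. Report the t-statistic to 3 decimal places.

-3.674

Numerator: nΣxy − (Σx)(Σy) = 10·(-1410) − (100)(-71) = -7000
Denominator: √[(nΣx²−(Σx)²)(nΣy²−(Σy)²)]
  nΣx²−(Σx)² = 10·1272 − 10000 = 2720;  nΣy²−(Σy)² = 10·3373 − 5041 = 28689
  √(2720·28689) = √78034080 = 8833.6901
r = -7000 / 8833.6901 = -0.7924
t = r·√(n−2)/√(1−r²) = -0.7924·√8 / √(1−0.627898) = -2.241246 / 0.610002 = -3.674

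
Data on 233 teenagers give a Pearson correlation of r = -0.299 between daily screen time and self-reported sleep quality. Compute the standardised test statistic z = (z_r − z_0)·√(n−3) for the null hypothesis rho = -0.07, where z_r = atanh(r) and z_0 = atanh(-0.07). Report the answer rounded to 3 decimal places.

-3.614

Fisher z: atanh(-0.299) = -0.308421, atanh(-0.07) = -0.070115
z = (z_r − z_0)·√(n−3) = (-0.308421 − (-0.070115))·√230 = -0.238306 · 15.165751 = -3.614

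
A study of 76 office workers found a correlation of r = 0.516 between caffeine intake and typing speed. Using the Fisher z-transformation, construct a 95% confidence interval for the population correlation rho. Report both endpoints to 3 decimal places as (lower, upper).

z_r = atanh(0.516) = 0.570873;  SE = 1/√(n−3) = 1/√73 = 0.117041
z-limits: 0.570873 ± 1.960·0.117041 = 0.570873 ± 0.229400 = [0.341473, 0.800273]
ρ-limits: (tanh 0.341473, tanh 0.800273) = (0.329, 0.664)

(0.329, 0.664)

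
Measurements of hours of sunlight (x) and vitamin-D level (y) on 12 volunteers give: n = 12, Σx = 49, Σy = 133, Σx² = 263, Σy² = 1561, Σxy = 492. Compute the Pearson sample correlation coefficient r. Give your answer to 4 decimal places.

Numerator: nΣxy − (Σx)(Σy) = 12·492 − (49)(133) = -613
Denominator: √[(nΣx²−(Σx)²)(nΣy²−(Σy)²)]
  nΣx²−(Σx)² = 12·263 − 2401 = 755;  nΣy²−(Σy)² = 12·1561 − 17689 = 1043
  √(755·1043) = √787465 = 887.3922
r = -613 / 887.3922 = -0.6908

-0.6908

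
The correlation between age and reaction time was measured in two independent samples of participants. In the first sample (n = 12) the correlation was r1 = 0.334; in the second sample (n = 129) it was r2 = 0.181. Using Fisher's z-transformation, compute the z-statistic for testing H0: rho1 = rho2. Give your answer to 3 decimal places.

0.476

z1 = atanh(0.334) = 0.347324,  z2 = atanh(0.181) = 0.183016
SE = √(1/(n1−3) + 1/(n2−3)) = √(1/9 + 1/126) = √(0.1111111 + 0.0079365) = √0.1190476 = 0.345033
z = (z1 − z2)/SE = (0.347324 − 0.183016) / 0.345033 = 0.164308 / 0.345033 = 0.476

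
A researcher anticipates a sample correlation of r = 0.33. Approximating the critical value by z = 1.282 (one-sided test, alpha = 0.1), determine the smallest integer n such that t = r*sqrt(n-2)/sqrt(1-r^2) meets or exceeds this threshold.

r√(n−2)/√(1−r²) ≥ 1.282  ⇔  n−2 ≥ (1.282)²·(1−r²)/r²
(1−r²)/r² = (1−0.1089)/0.1089 = 8.1827
n ≥ 2 + 1.643524·8.1827 = 2 + 13.4485 = 15.4485
⌈15.4485⌉ = 16

16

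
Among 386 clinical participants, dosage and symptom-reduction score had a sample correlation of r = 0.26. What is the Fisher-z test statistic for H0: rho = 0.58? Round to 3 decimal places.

z_r = atanh(0.26) = 0.266108,  z_0 = atanh(0.58) = 0.662463
SE = 1/√(n−3) = 1/√383 = 0.051098
z = (z_r − z_0)/SE = (0.266108 − 0.662463) / 0.051098 = -0.396355 / 0.051098 = -7.757

-7.757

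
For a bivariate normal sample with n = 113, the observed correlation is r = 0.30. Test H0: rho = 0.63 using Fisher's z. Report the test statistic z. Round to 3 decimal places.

z_r = atanh(0.30) = 0.309520,  z_0 = atanh(0.63) = 0.741416
SE = 1/√(n−3) = 1/√110 = 0.095346
z = (z_r − z_0)/SE = (0.309520 − 0.741416) / 0.095346 = -0.431896 / 0.095346 = -4.530

-4.530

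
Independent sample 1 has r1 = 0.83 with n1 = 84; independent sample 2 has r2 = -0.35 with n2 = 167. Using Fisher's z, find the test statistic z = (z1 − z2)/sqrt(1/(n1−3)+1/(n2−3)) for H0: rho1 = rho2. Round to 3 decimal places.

11.440

z1 = atanh(0.83) = 1.188136,  z2 = atanh(-0.35) = -0.365444
SE = √(1/(n1−3) + 1/(n2−3)) = √(1/81 + 1/164) = √(0.0123457 + 0.0060976) = √0.0184433 = 0.135806
z = (z1 − z2)/SE = (1.188136 − (-0.365444)) / 0.135806 = 1.553580 / 0.135806 = 11.440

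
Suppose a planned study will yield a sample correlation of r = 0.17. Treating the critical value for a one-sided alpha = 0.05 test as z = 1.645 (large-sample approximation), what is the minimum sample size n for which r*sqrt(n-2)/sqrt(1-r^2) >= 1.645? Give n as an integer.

93

Need r·√(n−2)/√(1−r²) ≥ 1.645
√(n−2) ≥ 1.645·√(1−0.0289) / 0.17 = 1.645·0.985444 / 0.17 = 9.5356
n−2 ≥ 90.9277  ⇒  n ≥ 92.9277
Smallest integer n = 93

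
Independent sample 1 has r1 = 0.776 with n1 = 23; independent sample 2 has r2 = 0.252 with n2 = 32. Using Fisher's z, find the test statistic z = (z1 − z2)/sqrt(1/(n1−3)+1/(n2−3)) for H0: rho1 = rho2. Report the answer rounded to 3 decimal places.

2.676

z1 = atanh(0.776) = 1.035236,  z2 = atanh(0.252) = 0.257547
SE = √(1/(n1−3) + 1/(n2−3)) = √(1/20 + 1/29) = √(0.0500000 + 0.0344828) = √0.0844828 = 0.290659
z = (z1 − z2)/SE = (1.035236 − 0.257547) / 0.290659 = 0.777689 / 0.290659 = 2.676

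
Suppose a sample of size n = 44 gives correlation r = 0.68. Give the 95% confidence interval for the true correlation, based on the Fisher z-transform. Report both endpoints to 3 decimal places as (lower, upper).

(0.480, 0.813)

z_r = atanh(0.68) = 0.829114;  SE = 1/√(n−3) = 1/√41 = 0.156174
z-limits: 0.829114 ± 1.960·0.156174 = 0.829114 ± 0.306101 = [0.523013, 1.135215]
ρ-limits: (tanh 0.523013, tanh 1.135215) = (0.480, 0.813)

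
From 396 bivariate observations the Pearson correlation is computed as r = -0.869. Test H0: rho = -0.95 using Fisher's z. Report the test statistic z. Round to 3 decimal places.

z_r = atanh(-0.869) = -1.328981,  z_0 = atanh(-0.95) = -1.831781
SE = 1/√(n−3) = 1/√393 = 0.050443
z = (z_r − z_0)/SE = (-1.328981 − (-1.831781)) / 0.050443 = 0.502800 / 0.050443 = 9.968

9.968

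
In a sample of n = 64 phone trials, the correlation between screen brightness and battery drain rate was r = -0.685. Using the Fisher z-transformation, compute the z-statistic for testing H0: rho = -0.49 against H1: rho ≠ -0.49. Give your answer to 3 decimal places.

-2.362

z_r = atanh(-0.685) = -0.838474,  z_0 = atanh(-0.49) = -0.536060
SE = 1/√(n−3) = 1/√61 = 0.128037
z = (z_r − z_0)/SE = (-0.838474 − (-0.536060)) / 0.128037 = -0.302414 / 0.128037 = -2.362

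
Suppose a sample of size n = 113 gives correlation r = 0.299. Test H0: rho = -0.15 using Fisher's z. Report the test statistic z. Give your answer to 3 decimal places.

4.820

z_r = atanh(0.299) = 0.308421,  z_0 = atanh(-0.15) = -0.151140
SE = 1/√(n−3) = 1/√110 = 0.095346
z = (z_r − z_0)/SE = (0.308421 − (-0.151140)) / 0.095346 = 0.459561 / 0.095346 = 4.820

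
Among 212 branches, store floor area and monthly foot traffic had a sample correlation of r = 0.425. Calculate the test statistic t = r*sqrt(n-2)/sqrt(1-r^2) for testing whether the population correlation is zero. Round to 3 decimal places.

6.804

t = r·√(n−2) / √(1−r²) with r = 0.425, n = 212
  = 0.425·√210 / √(1 − 0.180625)
  = 0.425·14.491377 / 0.905193
  = 6.158835 / 0.905193 = 6.804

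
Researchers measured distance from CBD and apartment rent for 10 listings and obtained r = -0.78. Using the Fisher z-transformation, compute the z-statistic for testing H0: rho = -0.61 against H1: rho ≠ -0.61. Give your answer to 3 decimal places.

Fisher z: atanh(-0.78) = -1.045371, atanh(-0.61) = -0.708921
z = (z_r − z_0)·√(n−3) = (-1.045371 − (-0.708921))·√7 = -0.336450 · 2.645751 = -0.890

-0.890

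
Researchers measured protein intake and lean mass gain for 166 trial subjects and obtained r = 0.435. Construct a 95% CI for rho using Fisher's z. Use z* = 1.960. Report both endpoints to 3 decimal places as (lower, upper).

(0.303, 0.551)

z_r = atanh(0.435) = 0.466047;  SE = 1/√(n−3) = 1/√163 = 0.078326
z-limits: 0.466047 ± 1.960·0.078326 = 0.466047 ± 0.153519 = [0.312528, 0.619566]
ρ-limits: (tanh 0.312528, tanh 0.619566) = (0.303, 0.551)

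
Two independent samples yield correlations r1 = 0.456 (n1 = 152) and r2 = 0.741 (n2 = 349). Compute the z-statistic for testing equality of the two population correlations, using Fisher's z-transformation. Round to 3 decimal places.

Fisher z-transforms: z1 = atanh(0.456) = 0.492249, z2 = atanh(0.741) = 0.952693; difference d = -0.460444
Var(d) = 1/149 + 1/346 = 0.0067114 + 0.0028902 = 0.0096016
z = d/√Var(d) = -0.460444 / √0.0096016 = -0.460444 / 0.097988 = -4.699

-4.699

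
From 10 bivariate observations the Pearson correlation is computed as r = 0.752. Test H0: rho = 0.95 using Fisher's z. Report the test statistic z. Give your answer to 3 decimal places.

Fisher z: atanh(0.752) = 0.977542, atanh(0.95) = 1.831781
z = (z_r − z_0)·√(n−3) = (0.977542 − 1.831781)·√7 = -0.854239 · 2.645751 = -2.260

-2.260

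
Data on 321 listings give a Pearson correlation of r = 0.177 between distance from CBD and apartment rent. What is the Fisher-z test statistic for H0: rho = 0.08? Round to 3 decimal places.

Fisher z: atanh(0.177) = 0.178884, atanh(0.08) = 0.080171
z = (z_r − z_0)·√(n−3) = (0.178884 − 0.080171)·√318 = 0.098713 · 17.832555 = 1.760

1.760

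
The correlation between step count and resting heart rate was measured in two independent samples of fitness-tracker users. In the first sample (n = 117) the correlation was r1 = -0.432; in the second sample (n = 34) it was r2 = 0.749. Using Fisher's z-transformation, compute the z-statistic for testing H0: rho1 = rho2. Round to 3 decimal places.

-7.075

Fisher z-transforms: z1 = atanh(-0.432) = -0.462353, z2 = atanh(0.749) = 0.970673; difference d = -1.433026
Var(d) = 1/114 + 1/31 = 0.0087719 + 0.0322581 = 0.0410300
z = d/√Var(d) = -1.433026 / √0.0410300 = -1.433026 / 0.202559 = -7.075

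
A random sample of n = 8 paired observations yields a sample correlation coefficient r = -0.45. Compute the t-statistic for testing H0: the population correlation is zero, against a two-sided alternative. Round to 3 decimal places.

-1.234

1 − r² = 1 − 0.2025 = 0.7975;  √(1−r²) = 0.893029
√(n−2) = √6 = 2.449490
t = r·√(n−2)/√(1−r²) = -0.45 · 2.449490 / 0.893029 = -1.234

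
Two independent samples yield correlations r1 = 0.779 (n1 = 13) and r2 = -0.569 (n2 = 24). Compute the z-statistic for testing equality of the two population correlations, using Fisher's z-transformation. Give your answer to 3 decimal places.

4.396

Fisher z-transforms: z1 = atanh(0.779) = 1.042822, z2 = atanh(-0.569) = -0.646043; difference d = 1.688865
Var(d) = 1/10 + 1/21 = 0.1000000 + 0.0476190 = 0.1476190
z = d/√Var(d) = 1.688865 / √0.1476190 = 1.688865 / 0.384212 = 4.396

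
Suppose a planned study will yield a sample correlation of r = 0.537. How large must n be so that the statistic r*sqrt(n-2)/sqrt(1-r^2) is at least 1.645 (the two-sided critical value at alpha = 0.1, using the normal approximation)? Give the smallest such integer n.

9

Need r·√(n−2)/√(1−r²) ≥ 1.645
√(n−2) ≥ 1.645·√(1−0.288369) / 0.537 = 1.645·0.843582 / 0.537 = 2.5842
n−2 ≥ 6.6781  ⇒  n ≥ 8.6781
Smallest integer n = 9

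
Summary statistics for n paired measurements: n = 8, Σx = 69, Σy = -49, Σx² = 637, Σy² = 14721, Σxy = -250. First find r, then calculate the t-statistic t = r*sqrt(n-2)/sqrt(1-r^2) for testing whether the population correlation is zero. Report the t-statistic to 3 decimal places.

0.558

Numerator: nΣxy − (Σx)(Σy) = 8·(-250) − (69)(-49) = 1381
Denominator: √[(nΣx²−(Σx)²)(nΣy²−(Σy)²)]
  nΣx²−(Σx)² = 8·637 − 4761 = 335;  nΣy²−(Σy)² = 8·14721 − 2401 = 115367
  √(335·115367) = √38647945 = 6216.7471
r = 1381 / 6216.7471 = 0.2221
t = r·√(n−2)/√(1−r²) = 0.2221·√6 / √(1−0.049328) = 0.544032 / 0.975024 = 0.558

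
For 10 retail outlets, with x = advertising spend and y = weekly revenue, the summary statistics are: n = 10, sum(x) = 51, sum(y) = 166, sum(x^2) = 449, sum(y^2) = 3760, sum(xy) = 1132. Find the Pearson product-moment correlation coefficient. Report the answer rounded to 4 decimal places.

S_xy = nΣxy − ΣxΣy = 10·1132 − 51·166 = 11320 − 8466 = 2854
S_xx = nΣx² − (Σx)² = 10·449 − 51² = 4490 − 2601 = 1889
S_yy = nΣy² − (Σy)² = 10·3760 − 166² = 37600 − 27556 = 10044
r = S_xy / √(S_xx·S_yy) = 2854 / √(1889·10044) = 2854 / √18973116 = 2854 / 4355.8140 = 0.6552

0.6552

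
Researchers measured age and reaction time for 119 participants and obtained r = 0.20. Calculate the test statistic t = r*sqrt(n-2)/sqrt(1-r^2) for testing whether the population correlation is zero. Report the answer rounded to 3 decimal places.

t = r·√(n−2) / √(1−r²) with r = 0.20, n = 119
  = 0.20·√117 / √(1 − 0.0400)
  = 0.20·10.816654 / 0.979796
  = 2.163331 / 0.979796 = 2.208

2.208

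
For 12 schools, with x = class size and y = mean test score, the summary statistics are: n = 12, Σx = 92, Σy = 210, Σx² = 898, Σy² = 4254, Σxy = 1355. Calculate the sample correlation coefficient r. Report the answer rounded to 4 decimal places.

S_xy = nΣxy − ΣxΣy = 12·1355 − 92·210 = 16260 − 19320 = -3060
S_xx = nΣx² − (Σx)² = 12·898 − 92² = 10776 − 8464 = 2312
S_yy = nΣy² − (Σy)² = 12·4254 − 210² = 51048 − 44100 = 6948
r = S_xy / √(S_xx·S_yy) = -3060 / √(2312·6948) = -3060 / √16063776 = -3060 / 4007.9641 = -0.7635

-0.7635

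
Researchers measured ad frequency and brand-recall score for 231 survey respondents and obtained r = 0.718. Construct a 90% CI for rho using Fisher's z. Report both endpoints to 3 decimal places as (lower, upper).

(0.661, 0.767)

Fisher z: z_r = atanh(r) = ½·ln((1+0.718)/(1−0.718)) = 0.903505
SE(z) = 1/√(n−3) = 1/√228 = 0.066227
90% ⇒ z* = 1.645; margin = 1.645·0.066227 = 0.108943
CI on z-scale: (0.794562, 1.012448)
Back-transform: tanh(0.794562) = 0.660986, tanh(1.012448) = 0.766773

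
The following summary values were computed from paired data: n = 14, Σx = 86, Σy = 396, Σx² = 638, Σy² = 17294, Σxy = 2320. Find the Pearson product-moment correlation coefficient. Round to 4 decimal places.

-0.1377

Numerator: nΣxy − (Σx)(Σy) = 14·2320 − (86)(396) = -1576
Denominator: √[(nΣx²−(Σx)²)(nΣy²−(Σy)²)]
  nΣx²−(Σx)² = 14·638 − 7396 = 1536;  nΣy²−(Σy)² = 14·17294 − 156816 = 85300
  √(1536·85300) = √131020800 = 11446.4318
r = -1576 / 11446.4318 = -0.1377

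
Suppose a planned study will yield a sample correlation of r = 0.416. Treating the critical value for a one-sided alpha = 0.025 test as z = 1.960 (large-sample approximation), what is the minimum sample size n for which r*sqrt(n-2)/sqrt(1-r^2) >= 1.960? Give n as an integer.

21

Need r·√(n−2)/√(1−r²) ≥ 1.960
√(n−2) ≥ 1.960·√(1−0.173056) / 0.416 = 1.960·0.909365 / 0.416 = 4.2845
n−2 ≥ 18.3569  ⇒  n ≥ 20.3569
Smallest integer n = 21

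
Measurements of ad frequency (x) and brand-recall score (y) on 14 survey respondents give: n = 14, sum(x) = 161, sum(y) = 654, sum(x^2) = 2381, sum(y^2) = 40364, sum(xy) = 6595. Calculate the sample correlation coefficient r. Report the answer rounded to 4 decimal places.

-0.4062

S_xy = nΣxy − ΣxΣy = 14·6595 − 161·654 = 92330 − 105294 = -12964
S_xx = nΣx² − (Σx)² = 14·2381 − 161² = 33334 − 25921 = 7413
S_yy = nΣy² − (Σy)² = 14·40364 − 654² = 565096 − 427716 = 137380
r = S_xy / √(S_xx·S_yy) = -12964 / √(7413·137380) = -12964 / √1018397940 = -12964 / 31912.3478 = -0.4062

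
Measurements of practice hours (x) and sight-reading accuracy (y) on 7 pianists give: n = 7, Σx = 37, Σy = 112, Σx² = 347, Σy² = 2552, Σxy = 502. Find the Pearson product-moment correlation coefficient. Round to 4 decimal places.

S_xy = nΣxy − ΣxΣy = 7·502 − 37·112 = 3514 − 4144 = -630
S_xx = nΣx² − (Σx)² = 7·347 − 37² = 2429 − 1369 = 1060
S_yy = nΣy² − (Σy)² = 7·2552 − 112² = 17864 − 12544 = 5320
r = S_xy / √(S_xx·S_yy) = -630 / √(1060·5320) = -630 / √5639200 = -630 / 2374.7000 = -0.2653

-0.2653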